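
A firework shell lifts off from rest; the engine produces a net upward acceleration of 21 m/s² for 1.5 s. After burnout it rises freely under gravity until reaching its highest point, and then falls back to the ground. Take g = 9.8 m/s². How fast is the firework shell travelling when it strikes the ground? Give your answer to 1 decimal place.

38.1 m/s

Phase 1 (powered ascent): v₀ = 0 m/s, a = 21 m/s².
v = v₀ + at = 0 + (21)(1.5) = 31.5 m/s
Δx = v₀t + ½at² = 0·1.5 + 0.5·21·1.5² = 23.6 m

Phase 2 (coasting upward): v₀ = 31.5 m/s, a = -9.8 m/s².
v = v₀ + at → t = (0 − 31.5) / -9.8 = 3.21 s
v² = v₀² + 2aΔx → Δx = (0² − 31.5²)/(2·-9.8) = 50.6 m

Phase 3 (free fall): v₀ = 0 m/s, a = -9.8 m/s².
Falls 74.2 m from rest: t = √(2·74.2/9.8) = 3.89 s; v = g·t = 38.1 m/s.
Impact speed = 38.1 m/s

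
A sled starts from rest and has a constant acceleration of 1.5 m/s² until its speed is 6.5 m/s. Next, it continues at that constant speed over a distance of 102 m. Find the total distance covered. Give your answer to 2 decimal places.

116.08 m

Phase 1 (accelerating): v₀ = 0 m/s, a = 1.5 m/s².
v = v₀ + at → t = (6.5 − 0) / 1.5 = 4.33 s
v² = v₀² + 2aΔx → Δx = (6.5² − 0²)/(2·1.5) = 14.1 m

Phase 2 (constant speed): v₀ = 6.50 m/s, a = 0 m/s².
Constant speed: t = d/v = 102/6.50 = 15.7 s
Total distance = 14.1 + 102 = 116 m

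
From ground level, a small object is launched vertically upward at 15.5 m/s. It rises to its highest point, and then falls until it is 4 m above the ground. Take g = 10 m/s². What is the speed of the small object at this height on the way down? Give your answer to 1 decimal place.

Phase 1 (rising): v₀ = 15.5 m/s, a = -10 m/s².
v = v₀ + at → t = (0 − 15.5) / -10 = 1.55 s
v² = v₀² + 2aΔx → Δx = (0² − 15.5²)/(2·-10) = 12.0 m

Phase 2 (falling): v₀ = 0 m/s, a = -10 m/s².
Falls 8.01 m from rest: t = √(2·8.01/10) = 1.27 s; v = g·t = 12.7 m/s.
Final speed = 12.7 m/s

12.7 m/s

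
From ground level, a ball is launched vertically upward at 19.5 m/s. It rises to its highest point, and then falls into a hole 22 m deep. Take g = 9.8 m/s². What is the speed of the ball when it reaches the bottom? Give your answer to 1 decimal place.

Phase 1 (rising): v₀ = 19.5 m/s, a = -9.8 m/s².
v = v₀ + at → t = (0 − 19.5) / -9.8 = 1.99 s
v² = v₀² + 2aΔx → Δx = (0² − 19.5²)/(2·-9.8) = 19.4 m

Phase 2 (falling): v₀ = 0 m/s, a = -9.8 m/s².
Falls 41.4 m from rest: t = √(2·41.4/9.8) = 2.91 s; v = g·t = 28.5 m/s.
Final speed = 28.5 m/s

28.5 m/s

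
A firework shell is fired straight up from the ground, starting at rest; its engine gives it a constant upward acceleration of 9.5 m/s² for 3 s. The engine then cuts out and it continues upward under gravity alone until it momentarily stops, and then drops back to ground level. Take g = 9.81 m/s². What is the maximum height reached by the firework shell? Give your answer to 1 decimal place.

Phase 1 (powered ascent): v₀ = 0 m/s, a = 9.5 m/s².
v = v₀ + at = 0 + (9.5)(3) = 28.5 m/s
Δx = v₀t + ½at² = 0·3 + 0.5·9.5·3² = 42.8 m

Phase 2 (coasting upward): v₀ = 28.5 m/s, a = -9.81 m/s².
v = v₀ + at → t = (0 − 28.5) / -9.81 = 2.91 s
v² = v₀² + 2aΔx → Δx = (0² − 28.5²)/(2·-9.81) = 41.4 m
Maximum height = 42.8 + 41.4 = 84.1 m

84.1 m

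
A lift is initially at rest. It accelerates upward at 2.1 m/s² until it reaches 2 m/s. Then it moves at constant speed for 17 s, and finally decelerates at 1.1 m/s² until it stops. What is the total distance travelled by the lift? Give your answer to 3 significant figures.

Phase 1 (accelerating): v₀ = 0 m/s, a = 2.1 m/s².
v = v₀ + at → t = (2 − 0) / 2.1 = 0.952 s
v² = v₀² + 2aΔx → Δx = (2² − 0²)/(2·2.1) = 0.952 m

Phase 2 (constant speed): v₀ = 2.00 m/s, a = 0 m/s².
v = v₀ + at = 2.00 + (0)(17) = 2.00 m/s
Δx = v₀t + ½at² = 2.00·17 + 0.5·0·17² = 34.0 m

Phase 3 (decelerating): v₀ = 2.00 m/s, a = -1.1 m/s².
v = v₀ + at → t = (0 − 2.00) / -1.1 = 1.82 s
v² = v₀² + 2aΔx → Δx = (0² − 2.00²)/(2·-1.1) = 1.82 m
Total distance = 0.952 + 34.0 + 1.82 = 36.8 m

36.8 m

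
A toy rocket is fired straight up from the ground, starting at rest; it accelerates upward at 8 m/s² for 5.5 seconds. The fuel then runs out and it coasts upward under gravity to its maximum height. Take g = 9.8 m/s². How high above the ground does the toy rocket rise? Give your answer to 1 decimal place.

Phase 1 (powered ascent): v₀ = 0 m/s, a = 8 m/s².
v = v₀ + at = 0 + (8)(5.5) = 44.0 m/s
Δx = v₀t + ½at² = 0·5.5 + 0.5·8·5.5² = 121 m

Phase 2 (coasting upward): v₀ = 44.0 m/s, a = -9.8 m/s².
v = v₀ + at → t = (0 − 44.0) / -9.8 = 4.49 s
v² = v₀² + 2aΔx → Δx = (0² − 44.0²)/(2·-9.8) = 98.8 m
Maximum height = 121 + 98.8 = 220 m

219.8 m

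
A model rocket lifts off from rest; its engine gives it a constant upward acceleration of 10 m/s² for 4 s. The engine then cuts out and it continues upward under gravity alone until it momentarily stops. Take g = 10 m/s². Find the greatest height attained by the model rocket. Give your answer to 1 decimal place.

Phase 1 (powered ascent): v₀ = 0 m/s, a = 10 m/s².
v = v₀ + at = 0 + (10)(4) = 40.0 m/s
Δx = v₀t + ½at² = 0·4 + 0.5·10·4² = 80.0 m

Phase 2 (coasting upward): v₀ = 40.0 m/s, a = -10 m/s².
v = v₀ + at → t = (0 − 40.0) / -10 = 4.00 s
v² = v₀² + 2aΔx → Δx = (0² − 40.0²)/(2·-10) = 80.0 m
Maximum height = 80.0 + 80.0 = 160 m

160.0 m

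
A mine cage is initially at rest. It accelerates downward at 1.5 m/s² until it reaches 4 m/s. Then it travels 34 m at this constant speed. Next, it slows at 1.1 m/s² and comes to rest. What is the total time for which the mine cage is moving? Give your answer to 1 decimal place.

14.8 s

Phase 1 (accelerating): v₀ = 0 m/s, a = 1.5 m/s².
v = v₀ + at → t = (4 − 0) / 1.5 = 2.67 s
v² = v₀² + 2aΔx → Δx = (4² − 0²)/(2·1.5) = 5.33 m

Phase 2 (constant speed): v₀ = 4.00 m/s, a = 0 m/s².
Constant speed: t = d/v = 34/4.00 = 8.50 s

Phase 3 (decelerating): v₀ = 4.00 m/s, a = -1.1 m/s².
v = v₀ + at → t = (0 − 4.00) / -1.1 = 3.64 s
v² = v₀² + 2aΔx → Δx = (0² − 4.00²)/(2·-1.1) = 7.27 m
Total time = 2.67 + 8.50 + 3.64 = 14.8 s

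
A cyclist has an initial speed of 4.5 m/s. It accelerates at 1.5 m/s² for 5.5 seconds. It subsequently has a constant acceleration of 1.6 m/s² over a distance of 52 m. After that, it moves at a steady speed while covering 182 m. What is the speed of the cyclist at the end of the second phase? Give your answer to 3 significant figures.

Phase 1 (accelerating): v₀ = 4.50 m/s, a = 1.5 m/s².
v = v₀ + at = 4.50 + (1.5)(5.5) = 12.8 m/s
Δx = v₀t + ½at² = 4.50·5.5 + 0.5·1.5·5.5² = 47.4 m

Phase 2 (accelerating): v₀ = 12.8 m/s, a = 1.6 m/s².
v² = v₀² + 2aΔx = 12.8² + 2·1.6·52 = 329 → v = 18.1 m/s
t = (v − v₀)/a = (18.1 − 12.8)/1.6 = 3.37 s
Speed at end of phase 2 = 18.1 m/s

18.1 m/s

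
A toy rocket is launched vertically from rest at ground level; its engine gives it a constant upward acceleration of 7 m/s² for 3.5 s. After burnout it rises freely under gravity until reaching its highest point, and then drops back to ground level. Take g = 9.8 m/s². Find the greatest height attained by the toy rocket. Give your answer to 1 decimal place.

Phase 1 (powered ascent): v₀ = 0 m/s, a = 7 m/s².
v = v₀ + at = 0 + (7)(3.5) = 24.5 m/s
Δx = v₀t + ½at² = 0·3.5 + 0.5·7·3.5² = 42.9 m

Phase 2 (coasting upward): v₀ = 24.5 m/s, a = -9.8 m/s².
v = v₀ + at → t = (0 − 24.5) / -9.8 = 2.50 s
v² = v₀² + 2aΔx → Δx = (0² − 24.5²)/(2·-9.8) = 30.6 m
Maximum height = 42.9 + 30.6 = 73.5 m

73.5 m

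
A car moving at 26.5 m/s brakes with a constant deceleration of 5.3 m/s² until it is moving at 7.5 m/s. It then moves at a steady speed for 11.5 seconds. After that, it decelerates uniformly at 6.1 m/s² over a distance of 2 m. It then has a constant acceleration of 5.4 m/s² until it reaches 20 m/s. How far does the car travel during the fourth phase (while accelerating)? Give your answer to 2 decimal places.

34.09 m

Phase 1 (decelerating): v₀ = 26.5 m/s, a = -5.3 m/s².
v = v₀ + at → t = (7.5 − 26.5) / -5.3 = 3.58 s
v² = v₀² + 2aΔx → Δx = (7.5² − 26.5²)/(2·-5.3) = 60.9 m

Phase 2 (constant speed): v₀ = 7.50 m/s, a = 0 m/s².
v = v₀ + at = 7.50 + (0)(11.5) = 7.50 m/s
Δx = v₀t + ½at² = 7.50·11.5 + 0.5·0·11.5² = 86.2 m

Phase 3 (decelerating): v₀ = 7.50 m/s, a = -6.1 m/s².
v² = v₀² + 2aΔx = 7.50² + 2·-6.1·2 = 31.9 → v = 5.64 m/s
t = (v − v₀)/a = (5.64 − 7.50)/-6.1 = 0.304 s

Phase 4 (accelerating): v₀ = 5.64 m/s, a = 5.4 m/s².
v = v₀ + at → t = (20 − 5.64) / 5.4 = 2.66 s
v² = v₀² + 2aΔx → Δx = (20² − 5.64²)/(2·5.4) = 34.1 m
Distance in phase 4 = 34.1 m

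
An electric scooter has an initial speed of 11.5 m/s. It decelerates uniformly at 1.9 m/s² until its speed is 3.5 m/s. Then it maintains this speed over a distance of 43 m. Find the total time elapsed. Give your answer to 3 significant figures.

16.5 s

Phase 1 (decelerating): v₀ = 11.5 m/s, a = -1.9 m/s².
v = v₀ + at → t = (3.5 − 11.5) / -1.9 = 4.21 s
v² = v₀² + 2aΔx → Δx = (3.5² − 11.5²)/(2·-1.9) = 31.6 m

Phase 2 (constant speed): v₀ = 3.50 m/s, a = 0 m/s².
Constant speed: t = d/v = 43/3.50 = 12.3 s
Total time = 4.21 + 12.3 = 16.5 s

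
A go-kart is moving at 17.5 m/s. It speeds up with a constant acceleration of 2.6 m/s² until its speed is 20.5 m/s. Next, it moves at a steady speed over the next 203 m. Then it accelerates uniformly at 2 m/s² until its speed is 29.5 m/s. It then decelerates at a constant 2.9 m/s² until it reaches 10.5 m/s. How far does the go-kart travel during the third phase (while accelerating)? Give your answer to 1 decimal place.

112.5 m

Phase 1 (accelerating): v₀ = 17.5 m/s, a = 2.6 m/s².
v = v₀ + at → t = (20.5 − 17.5) / 2.6 = 1.15 s
v² = v₀² + 2aΔx → Δx = (20.5² − 17.5²)/(2·2.6) = 21.9 m

Phase 2 (constant speed): v₀ = 20.5 m/s, a = 0 m/s².
Constant speed: t = d/v = 203/20.5 = 9.90 s

Phase 3 (accelerating): v₀ = 20.5 m/s, a = 2 m/s².
v = v₀ + at → t = (29.5 − 20.5) / 2 = 4.50 s
v² = v₀² + 2aΔx → Δx = (29.5² − 20.5²)/(2·2) = 112 m
Distance in phase 3 = 112 m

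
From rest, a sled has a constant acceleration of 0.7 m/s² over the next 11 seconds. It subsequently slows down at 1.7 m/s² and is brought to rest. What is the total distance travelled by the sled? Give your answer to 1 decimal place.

59.8 m

Phase 1 (accelerating): v₀ = 0 m/s, a = 0.7 m/s².
v = v₀ + at = 0 + (0.7)(11) = 7.70 m/s
Δx = v₀t + ½at² = 0·11 + 0.5·0.7·11² = 42.3 m

Phase 2 (decelerating): v₀ = 7.70 m/s, a = -1.7 m/s².
v = v₀ + at → t = (0 − 7.70) / -1.7 = 4.53 s
v² = v₀² + 2aΔx → Δx = (0² − 7.70²)/(2·-1.7) = 17.4 m
Total distance = 42.3 + 17.4 = 59.8 m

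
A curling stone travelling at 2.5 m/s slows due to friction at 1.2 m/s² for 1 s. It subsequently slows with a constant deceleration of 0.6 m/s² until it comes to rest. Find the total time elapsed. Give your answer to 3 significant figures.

3.17 s

Phase 1 (decelerating): v₀ = 2.50 m/s, a = -1.2 m/s².
v = v₀ + at = 2.50 + (-1.2)(1) = 1.30 m/s
Δx = v₀t + ½at² = 2.50·1 + 0.5·-1.2·1² = 1.90 m

Phase 2 (decelerating): v₀ = 1.30 m/s, a = -0.6 m/s².
v = v₀ + at → t = (0 − 1.30) / -0.6 = 2.17 s
v² = v₀² + 2aΔx → Δx = (0² − 1.30²)/(2·-0.6) = 1.41 m
Total time = 1.00 + 2.17 = 3.17 s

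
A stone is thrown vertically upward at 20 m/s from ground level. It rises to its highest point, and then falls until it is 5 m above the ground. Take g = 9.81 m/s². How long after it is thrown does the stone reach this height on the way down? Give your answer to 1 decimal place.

Phase 1 (rising): v₀ = 20.0 m/s, a = -9.81 m/s².
v = v₀ + at → t = (0 − 20.0) / -9.81 = 2.04 s
v² = v₀² + 2aΔx → Δx = (0² − 20.0²)/(2·-9.81) = 20.4 m

Phase 2 (falling): v₀ = 0 m/s, a = -9.81 m/s².
Falls 15.4 m from rest: t = √(2·15.4/9.81) = 1.77 s; v = g·t = 17.4 m/s.
Total time = 2.04 + 1.77 = 3.81 s

3.8 s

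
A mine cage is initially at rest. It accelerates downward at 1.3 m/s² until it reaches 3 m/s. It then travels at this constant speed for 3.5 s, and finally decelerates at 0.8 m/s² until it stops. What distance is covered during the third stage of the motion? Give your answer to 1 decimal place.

5.6 m

Phase 1 (accelerating): v₀ = 0 m/s, a = 1.3 m/s².
v = v₀ + at → t = (3 − 0) / 1.3 = 2.31 s
v² = v₀² + 2aΔx → Δx = (3² − 0²)/(2·1.3) = 3.46 m

Phase 2 (constant speed): v₀ = 3.00 m/s, a = 0 m/s².
v = v₀ + at = 3.00 + (0)(3.5) = 3.00 m/s
Δx = v₀t + ½at² = 3.00·3.5 + 0.5·0·3.5² = 10.5 m

Phase 3 (decelerating): v₀ = 3.00 m/s, a = -0.8 m/s².
v = v₀ + at → t = (0 − 3.00) / -0.8 = 3.75 s
v² = v₀² + 2aΔx → Δx = (0² − 3.00²)/(2·-0.8) = 5.62 m
Distance in phase 3 = 5.62 m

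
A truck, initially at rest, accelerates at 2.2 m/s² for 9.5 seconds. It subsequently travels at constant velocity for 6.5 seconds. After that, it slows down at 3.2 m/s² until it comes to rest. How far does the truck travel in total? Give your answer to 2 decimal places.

Phase 1 (accelerating): v₀ = 0 m/s, a = 2.2 m/s².
v = v₀ + at = 0 + (2.2)(9.5) = 20.9 m/s
Δx = v₀t + ½at² = 0·9.5 + 0.5·2.2·9.5² = 99.3 m

Phase 2 (constant speed): v₀ = 20.9 m/s, a = 0 m/s².
v = v₀ + at = 20.9 + (0)(6.5) = 20.9 m/s
Δx = v₀t + ½at² = 20.9·6.5 + 0.5·0·6.5² = 136 m

Phase 3 (decelerating): v₀ = 20.9 m/s, a = -3.2 m/s².
v = v₀ + at → t = (0 − 20.9) / -3.2 = 6.53 s
v² = v₀² + 2aΔx → Δx = (0² − 20.9²)/(2·-3.2) = 68.3 m
Total distance = 99.3 + 136 + 68.3 = 303 m

303.38 m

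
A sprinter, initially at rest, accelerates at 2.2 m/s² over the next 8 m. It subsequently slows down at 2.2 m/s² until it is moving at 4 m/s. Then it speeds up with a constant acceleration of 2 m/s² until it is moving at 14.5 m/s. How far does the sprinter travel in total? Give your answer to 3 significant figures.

Phase 1 (accelerating): v₀ = 0 m/s, a = 2.2 m/s².
v² = v₀² + 2aΔx = 0² + 2·2.2·8 = 35.2 → v = 5.93 m/s
t = (v − v₀)/a = (5.93 − 0)/2.2 = 2.70 s

Phase 2 (decelerating): v₀ = 5.93 m/s, a = -2.2 m/s².
v = v₀ + at → t = (4 − 5.93) / -2.2 = 0.879 s
v² = v₀² + 2aΔx → Δx = (4² − 5.93²)/(2·-2.2) = 4.36 m

Phase 3 (accelerating): v₀ = 4.00 m/s, a = 2 m/s².
v = v₀ + at → t = (14.5 − 4.00) / 2 = 5.25 s
v² = v₀² + 2aΔx → Δx = (14.5² − 4.00²)/(2·2) = 48.6 m
Total distance = 8.00 + 4.36 + 48.6 = 60.9 m

60.9 m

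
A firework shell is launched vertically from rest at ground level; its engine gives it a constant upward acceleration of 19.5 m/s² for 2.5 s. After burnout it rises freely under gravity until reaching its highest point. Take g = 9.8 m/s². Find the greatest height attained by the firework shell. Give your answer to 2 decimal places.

182.19 m

Phase 1 (powered ascent): v₀ = 0 m/s, a = 19.5 m/s².
v = v₀ + at = 0 + (19.5)(2.5) = 48.8 m/s
Δx = v₀t + ½at² = 0·2.5 + 0.5·19.5·2.5² = 60.9 m

Phase 2 (coasting upward): v₀ = 48.8 m/s, a = -9.8 m/s².
v = v₀ + at → t = (0 − 48.8) / -9.8 = 4.97 s
v² = v₀² + 2aΔx → Δx = (0² − 48.8²)/(2·-9.8) = 121 m
Maximum height = 60.9 + 121 = 182 m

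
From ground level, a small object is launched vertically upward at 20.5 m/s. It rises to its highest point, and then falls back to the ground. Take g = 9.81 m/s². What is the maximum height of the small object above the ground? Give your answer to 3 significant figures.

Phase 1 (rising): v₀ = 20.5 m/s, a = -9.81 m/s².
v = v₀ + at → t = (0 − 20.5) / -9.81 = 2.09 s
v² = v₀² + 2aΔx → Δx = (0² − 20.5²)/(2·-9.81) = 21.4 m
Maximum height = 21.4 m

21.4 m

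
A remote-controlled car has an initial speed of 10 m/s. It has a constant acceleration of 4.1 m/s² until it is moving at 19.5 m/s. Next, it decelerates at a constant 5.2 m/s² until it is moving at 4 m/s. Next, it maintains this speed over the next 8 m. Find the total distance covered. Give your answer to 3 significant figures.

77.2 m

Phase 1 (accelerating): v₀ = 10.0 m/s, a = 4.1 m/s².
v = v₀ + at → t = (19.5 − 10.0) / 4.1 = 2.32 s
v² = v₀² + 2aΔx → Δx = (19.5² − 10.0²)/(2·4.1) = 34.2 m

Phase 2 (decelerating): v₀ = 19.5 m/s, a = -5.2 m/s².
v = v₀ + at → t = (4 − 19.5) / -5.2 = 2.98 s
v² = v₀² + 2aΔx → Δx = (4² − 19.5²)/(2·-5.2) = 35.0 m

Phase 3 (constant speed): v₀ = 4.00 m/s, a = 0 m/s².
Constant speed: t = d/v = 8/4.00 = 2.00 s
Total distance = 34.2 + 35.0 + 8.00 = 77.2 m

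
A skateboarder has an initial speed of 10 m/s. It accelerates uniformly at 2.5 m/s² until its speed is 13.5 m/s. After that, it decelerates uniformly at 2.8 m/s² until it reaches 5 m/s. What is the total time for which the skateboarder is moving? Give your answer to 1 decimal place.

4.4 s

Phase 1 (accelerating): v₀ = 10.0 m/s, a = 2.5 m/s².
v = v₀ + at → t = (13.5 − 10.0) / 2.5 = 1.40 s
v² = v₀² + 2aΔx → Δx = (13.5² − 10.0²)/(2·2.5) = 16.4 m

Phase 2 (decelerating): v₀ = 13.5 m/s, a = -2.8 m/s².
v = v₀ + at → t = (5 − 13.5) / -2.8 = 3.04 s
v² = v₀² + 2aΔx → Δx = (5² − 13.5²)/(2·-2.8) = 28.1 m
Total time = 1.40 + 3.04 = 4.44 s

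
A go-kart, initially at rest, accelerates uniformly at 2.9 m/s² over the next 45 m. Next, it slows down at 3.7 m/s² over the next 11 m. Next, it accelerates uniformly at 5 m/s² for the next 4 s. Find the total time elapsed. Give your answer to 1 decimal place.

Phase 1 (accelerating): v₀ = 0 m/s, a = 2.9 m/s².
v² = v₀² + 2aΔx = 0² + 2·2.9·45 = 261 → v = 16.2 m/s
t = (v − v₀)/a = (16.2 − 0)/2.9 = 5.57 s

Phase 2 (decelerating): v₀ = 16.2 m/s, a = -3.7 m/s².
v² = v₀² + 2aΔx = 16.2² + 2·-3.7·11 = 180 → v = 13.4 m/s
t = (v − v₀)/a = (13.4 − 16.2)/-3.7 = 0.744 s

Phase 3 (accelerating): v₀ = 13.4 m/s, a = 5 m/s².
v = v₀ + at = 13.4 + (5)(4) = 33.4 m/s
Δx = v₀t + ½at² = 13.4·4 + 0.5·5·4² = 93.6 m
Total time = 5.57 + 0.744 + 4.00 = 10.3 s

10.3 s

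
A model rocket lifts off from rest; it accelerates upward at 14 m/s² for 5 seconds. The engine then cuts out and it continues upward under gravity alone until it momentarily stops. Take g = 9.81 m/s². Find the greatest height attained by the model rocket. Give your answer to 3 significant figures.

Phase 1 (powered ascent): v₀ = 0 m/s, a = 14 m/s².
v = v₀ + at = 0 + (14)(5) = 70.0 m/s
Δx = v₀t + ½at² = 0·5 + 0.5·14·5² = 175 m

Phase 2 (coasting upward): v₀ = 70.0 m/s, a = -9.81 m/s².
v = v₀ + at → t = (0 − 70.0) / -9.81 = 7.14 s
v² = v₀² + 2aΔx → Δx = (0² − 70.0²)/(2·-9.81) = 250 m
Maximum height = 175 + 250 = 425 m

425 m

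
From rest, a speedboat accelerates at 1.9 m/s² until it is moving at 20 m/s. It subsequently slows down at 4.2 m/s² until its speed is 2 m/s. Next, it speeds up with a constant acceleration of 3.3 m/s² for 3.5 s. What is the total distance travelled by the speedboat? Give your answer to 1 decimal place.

179.6 m

Phase 1 (accelerating): v₀ = 0 m/s, a = 1.9 m/s².
v = v₀ + at → t = (20 − 0) / 1.9 = 10.5 s
v² = v₀² + 2aΔx → Δx = (20² − 0²)/(2·1.9) = 105 m

Phase 2 (decelerating): v₀ = 20.0 m/s, a = -4.2 m/s².
v = v₀ + at → t = (2 − 20.0) / -4.2 = 4.29 s
v² = v₀² + 2aΔx → Δx = (2² − 20.0²)/(2·-4.2) = 47.1 m

Phase 3 (accelerating): v₀ = 2.00 m/s, a = 3.3 m/s².
v = v₀ + at = 2.00 + (3.3)(3.5) = 13.5 m/s
Δx = v₀t + ½at² = 2.00·3.5 + 0.5·3.3·3.5² = 27.2 m
Total distance = 105 + 47.1 + 27.2 = 180 m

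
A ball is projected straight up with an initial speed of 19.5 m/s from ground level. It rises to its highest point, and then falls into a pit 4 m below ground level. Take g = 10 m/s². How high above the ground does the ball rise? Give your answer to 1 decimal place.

Phase 1 (rising): v₀ = 19.5 m/s, a = -10 m/s².
v = v₀ + at → t = (0 − 19.5) / -10 = 1.95 s
v² = v₀² + 2aΔx → Δx = (0² − 19.5²)/(2·-10) = 19.0 m
Maximum height = 19.0 m

19.0 m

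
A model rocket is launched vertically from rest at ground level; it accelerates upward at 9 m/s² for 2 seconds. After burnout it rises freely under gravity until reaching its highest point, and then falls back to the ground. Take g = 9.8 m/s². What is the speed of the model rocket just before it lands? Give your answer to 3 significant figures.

Phase 1 (powered ascent): v₀ = 0 m/s, a = 9 m/s².
v = v₀ + at = 0 + (9)(2) = 18.0 m/s
Δx = v₀t + ½at² = 0·2 + 0.5·9·2² = 18.0 m

Phase 2 (coasting upward): v₀ = 18.0 m/s, a = -9.8 m/s².
v = v₀ + at → t = (0 − 18.0) / -9.8 = 1.84 s
v² = v₀² + 2aΔx → Δx = (0² − 18.0²)/(2·-9.8) = 16.5 m

Phase 3 (free fall): v₀ = 0 m/s, a = -9.8 m/s².
Falls 34.5 m from rest: t = √(2·34.5/9.8) = 2.65 s; v = g·t = 26.0 m/s.
Impact speed = 26.0 m/s

26.0 m/s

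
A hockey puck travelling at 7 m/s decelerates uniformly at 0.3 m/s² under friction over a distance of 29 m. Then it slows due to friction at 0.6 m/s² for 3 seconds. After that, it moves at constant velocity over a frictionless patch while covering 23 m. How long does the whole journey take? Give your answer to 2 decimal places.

13.61 s

Phase 1 (decelerating): v₀ = 7.00 m/s, a = -0.3 m/s².
v² = v₀² + 2aΔx = 7.00² + 2·-0.3·29 = 31.6 → v = 5.62 m/s
t = (v − v₀)/a = (5.62 − 7.00)/-0.3 = 4.60 s

Phase 2 (decelerating): v₀ = 5.62 m/s, a = -0.6 m/s².
v = v₀ + at = 5.62 + (-0.6)(3) = 3.82 m/s
Δx = v₀t + ½at² = 5.62·3 + 0.5·-0.6·3² = 14.2 m

Phase 3 (constant speed): v₀ = 3.82 m/s, a = 0 m/s².
Constant speed: t = d/v = 23/3.82 = 6.02 s
Total time = 4.60 + 3.00 + 6.02 = 13.6 s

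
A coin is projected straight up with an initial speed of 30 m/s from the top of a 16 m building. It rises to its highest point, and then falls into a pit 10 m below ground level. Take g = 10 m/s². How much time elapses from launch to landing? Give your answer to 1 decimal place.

6.8 s

Phase 1 (rising): v₀ = 30.0 m/s, a = -10 m/s².
v = v₀ + at → t = (0 − 30.0) / -10 = 3.00 s
v² = v₀² + 2aΔx → Δx = (0² − 30.0²)/(2·-10) = 45.0 m

Phase 2 (falling): v₀ = 0 m/s, a = -10 m/s².
Falls 71.0 m from rest: t = √(2·71.0/10) = 3.77 s; v = g·t = 37.7 m/s.
Total time = 3.00 + 3.77 = 6.77 s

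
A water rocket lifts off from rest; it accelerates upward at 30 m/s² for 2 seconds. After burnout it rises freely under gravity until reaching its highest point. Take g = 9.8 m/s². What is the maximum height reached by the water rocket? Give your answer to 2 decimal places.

Phase 1 (powered ascent): v₀ = 0 m/s, a = 30 m/s².
v = v₀ + at = 0 + (30)(2) = 60.0 m/s
Δx = v₀t + ½at² = 0·2 + 0.5·30·2² = 60.0 m

Phase 2 (coasting upward): v₀ = 60.0 m/s, a = -9.8 m/s².
v = v₀ + at → t = (0 − 60.0) / -9.8 = 6.12 s
v² = v₀² + 2aΔx → Δx = (0² − 60.0²)/(2·-9.8) = 184 m
Maximum height = 60.0 + 184 = 244 m

243.67 m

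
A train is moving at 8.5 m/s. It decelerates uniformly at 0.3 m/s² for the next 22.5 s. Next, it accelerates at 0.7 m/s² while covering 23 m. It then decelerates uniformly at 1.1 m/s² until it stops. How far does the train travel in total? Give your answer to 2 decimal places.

154.34 m

Phase 1 (decelerating): v₀ = 8.50 m/s, a = -0.3 m/s².
v = v₀ + at = 8.50 + (-0.3)(22.5) = 1.75 m/s
Δx = v₀t + ½at² = 8.50·22.5 + 0.5·-0.3·22.5² = 115 m

Phase 2 (accelerating): v₀ = 1.75 m/s, a = 0.7 m/s².
v² = v₀² + 2aΔx = 1.75² + 2·0.7·23 = 35.3 → v = 5.94 m/s
t = (v − v₀)/a = (5.94 − 1.75)/0.7 = 5.98 s

Phase 3 (decelerating): v₀ = 5.94 m/s, a = -1.1 m/s².
v = v₀ + at → t = (0 − 5.94) / -1.1 = 5.40 s
v² = v₀² + 2aΔx → Δx = (0² − 5.94²)/(2·-1.1) = 16.0 m
Total distance = 115 + 23.0 + 16.0 = 154 m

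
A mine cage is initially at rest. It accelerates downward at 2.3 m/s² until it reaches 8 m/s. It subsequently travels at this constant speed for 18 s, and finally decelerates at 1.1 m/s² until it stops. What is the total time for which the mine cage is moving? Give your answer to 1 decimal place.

Phase 1 (accelerating): v₀ = 0 m/s, a = 2.3 m/s².
v = v₀ + at → t = (8 − 0) / 2.3 = 3.48 s
v² = v₀² + 2aΔx → Δx = (8² − 0²)/(2·2.3) = 13.9 m

Phase 2 (constant speed): v₀ = 8.00 m/s, a = 0 m/s².
v = v₀ + at = 8.00 + (0)(18) = 8.00 m/s
Δx = v₀t + ½at² = 8.00·18 + 0.5·0·18² = 144 m

Phase 3 (decelerating): v₀ = 8.00 m/s, a = -1.1 m/s².
v = v₀ + at → t = (0 − 8.00) / -1.1 = 7.27 s
v² = v₀² + 2aΔx → Δx = (0² − 8.00²)/(2·-1.1) = 29.1 m
Total time = 3.48 + 18.0 + 7.27 = 28.8 s

28.8 s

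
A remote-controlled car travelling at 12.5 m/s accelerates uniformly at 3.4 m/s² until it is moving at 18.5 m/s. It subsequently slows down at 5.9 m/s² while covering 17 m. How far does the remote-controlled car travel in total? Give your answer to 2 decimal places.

44.35 m

Phase 1 (accelerating): v₀ = 12.5 m/s, a = 3.4 m/s².
v = v₀ + at → t = (18.5 − 12.5) / 3.4 = 1.76 s
v² = v₀² + 2aΔx → Δx = (18.5² − 12.5²)/(2·3.4) = 27.4 m

Phase 2 (decelerating): v₀ = 18.5 m/s, a = -5.9 m/s².
v² = v₀² + 2aΔx = 18.5² + 2·-5.9·17 = 142 → v = 11.9 m/s
t = (v − v₀)/a = (11.9 − 18.5)/-5.9 = 1.12 s
Total distance = 27.4 + 17.0 = 44.4 m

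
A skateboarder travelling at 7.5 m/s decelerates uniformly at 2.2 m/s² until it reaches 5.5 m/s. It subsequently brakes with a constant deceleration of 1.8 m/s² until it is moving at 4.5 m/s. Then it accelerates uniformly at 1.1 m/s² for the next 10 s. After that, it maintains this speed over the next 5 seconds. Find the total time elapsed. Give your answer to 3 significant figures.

Phase 1 (decelerating): v₀ = 7.50 m/s, a = -2.2 m/s².
v = v₀ + at → t = (5.5 − 7.50) / -2.2 = 0.909 s
v² = v₀² + 2aΔx → Δx = (5.5² − 7.50²)/(2·-2.2) = 5.91 m

Phase 2 (decelerating): v₀ = 5.50 m/s, a = -1.8 m/s².
v = v₀ + at → t = (4.5 − 5.50) / -1.8 = 0.556 s
v² = v₀² + 2aΔx → Δx = (4.5² − 5.50²)/(2·-1.8) = 2.78 m

Phase 3 (accelerating): v₀ = 4.50 m/s, a = 1.1 m/s².
v = v₀ + at = 4.50 + (1.1)(10) = 15.5 m/s
Δx = v₀t + ½at² = 4.50·10 + 0.5·1.1·10² = 100 m

Phase 4 (constant speed): v₀ = 15.5 m/s, a = 0 m/s².
v = v₀ + at = 15.5 + (0)(5) = 15.5 m/s
Δx = v₀t + ½at² = 15.5·5 + 0.5·0·5² = 77.5 m
Total time = 0.909 + 0.556 + 10.0 + 5.00 = 16.5 s

16.5 s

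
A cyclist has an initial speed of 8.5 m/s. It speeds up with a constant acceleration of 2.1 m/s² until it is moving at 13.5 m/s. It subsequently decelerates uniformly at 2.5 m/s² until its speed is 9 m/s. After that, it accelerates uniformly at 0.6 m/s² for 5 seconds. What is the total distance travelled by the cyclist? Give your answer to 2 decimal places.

Phase 1 (accelerating): v₀ = 8.50 m/s, a = 2.1 m/s².
v = v₀ + at → t = (13.5 − 8.50) / 2.1 = 2.38 s
v² = v₀² + 2aΔx → Δx = (13.5² − 8.50²)/(2·2.1) = 26.2 m

Phase 2 (decelerating): v₀ = 13.5 m/s, a = -2.5 m/s².
v = v₀ + at → t = (9 − 13.5) / -2.5 = 1.80 s
v² = v₀² + 2aΔx → Δx = (9² − 13.5²)/(2·-2.5) = 20.2 m

Phase 3 (accelerating): v₀ = 9.00 m/s, a = 0.6 m/s².
v = v₀ + at = 9.00 + (0.6)(5) = 12.0 m/s
Δx = v₀t + ½at² = 9.00·5 + 0.5·0.6·5² = 52.5 m
Total distance = 26.2 + 20.2 + 52.5 = 98.9 m

98.94 m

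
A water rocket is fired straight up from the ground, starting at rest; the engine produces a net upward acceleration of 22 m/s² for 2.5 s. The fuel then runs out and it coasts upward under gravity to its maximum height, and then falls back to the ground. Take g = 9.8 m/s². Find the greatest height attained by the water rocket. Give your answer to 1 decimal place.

Phase 1 (powered ascent): v₀ = 0 m/s, a = 22 m/s².
v = v₀ + at = 0 + (22)(2.5) = 55.0 m/s
Δx = v₀t + ½at² = 0·2.5 + 0.5·22·2.5² = 68.8 m

Phase 2 (coasting upward): v₀ = 55.0 m/s, a = -9.8 m/s².
v = v₀ + at → t = (0 − 55.0) / -9.8 = 5.61 s
v² = v₀² + 2aΔx → Δx = (0² − 55.0²)/(2·-9.8) = 154 m
Maximum height = 68.8 + 154 = 223 m

223.1 m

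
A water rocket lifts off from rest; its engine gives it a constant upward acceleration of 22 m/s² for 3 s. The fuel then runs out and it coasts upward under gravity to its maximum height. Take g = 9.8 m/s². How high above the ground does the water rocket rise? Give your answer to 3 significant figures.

321 m

Phase 1 (powered ascent): v₀ = 0 m/s, a = 22 m/s².
v = v₀ + at = 0 + (22)(3) = 66.0 m/s
Δx = v₀t + ½at² = 0·3 + 0.5·22·3² = 99.0 m

Phase 2 (coasting upward): v₀ = 66.0 m/s, a = -9.8 m/s².
v = v₀ + at → t = (0 − 66.0) / -9.8 = 6.73 s
v² = v₀² + 2aΔx → Δx = (0² − 66.0²)/(2·-9.8) = 222 m
Maximum height = 99.0 + 222 = 321 m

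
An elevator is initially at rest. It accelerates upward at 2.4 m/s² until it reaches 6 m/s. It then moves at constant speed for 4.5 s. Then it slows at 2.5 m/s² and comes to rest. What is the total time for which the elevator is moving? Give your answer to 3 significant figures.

9.40 s

Phase 1 (accelerating): v₀ = 0 m/s, a = 2.4 m/s².
v = v₀ + at → t = (6 − 0) / 2.4 = 2.50 s
v² = v₀² + 2aΔx → Δx = (6² − 0²)/(2·2.4) = 7.50 m

Phase 2 (constant speed): v₀ = 6.00 m/s, a = 0 m/s².
v = v₀ + at = 6.00 + (0)(4.5) = 6.00 m/s
Δx = v₀t + ½at² = 6.00·4.5 + 0.5·0·4.5² = 27.0 m

Phase 3 (decelerating): v₀ = 6.00 m/s, a = -2.5 m/s².
v = v₀ + at → t = (0 − 6.00) / -2.5 = 2.40 s
v² = v₀² + 2aΔx → Δx = (0² − 6.00²)/(2·-2.5) = 7.20 m
Total time = 2.50 + 4.50 + 2.40 = 9.40 s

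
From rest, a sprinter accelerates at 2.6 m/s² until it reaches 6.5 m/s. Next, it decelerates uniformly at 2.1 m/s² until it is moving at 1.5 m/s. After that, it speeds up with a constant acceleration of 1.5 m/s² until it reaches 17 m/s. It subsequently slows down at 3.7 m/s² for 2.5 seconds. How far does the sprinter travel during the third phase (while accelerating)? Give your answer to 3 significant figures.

Phase 1 (accelerating): v₀ = 0 m/s, a = 2.6 m/s².
v = v₀ + at → t = (6.5 − 0) / 2.6 = 2.50 s
v² = v₀² + 2aΔx → Δx = (6.5² − 0²)/(2·2.6) = 8.12 m

Phase 2 (decelerating): v₀ = 6.50 m/s, a = -2.1 m/s².
v = v₀ + at → t = (1.5 − 6.50) / -2.1 = 2.38 s
v² = v₀² + 2aΔx → Δx = (1.5² − 6.50²)/(2·-2.1) = 9.52 m

Phase 3 (accelerating): v₀ = 1.50 m/s, a = 1.5 m/s².
v = v₀ + at → t = (17 − 1.50) / 1.5 = 10.3 s
v² = v₀² + 2aΔx → Δx = (17² − 1.50²)/(2·1.5) = 95.6 m
Distance in phase 3 = 95.6 m

95.6 m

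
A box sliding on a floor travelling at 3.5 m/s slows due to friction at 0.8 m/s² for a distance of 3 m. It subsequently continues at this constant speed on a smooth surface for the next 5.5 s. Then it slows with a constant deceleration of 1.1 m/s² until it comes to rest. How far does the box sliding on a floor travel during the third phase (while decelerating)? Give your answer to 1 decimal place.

3.4 m

Phase 1 (decelerating): v₀ = 3.50 m/s, a = -0.8 m/s².
v² = v₀² + 2aΔx = 3.50² + 2·-0.8·3 = 7.45 → v = 2.73 m/s
t = (v − v₀)/a = (2.73 − 3.50)/-0.8 = 0.963 s

Phase 2 (constant speed): v₀ = 2.73 m/s, a = 0 m/s².
v = v₀ + at = 2.73 + (0)(5.5) = 2.73 m/s
Δx = v₀t + ½at² = 2.73·5.5 + 0.5·0·5.5² = 15.0 m

Phase 3 (decelerating): v₀ = 2.73 m/s, a = -1.1 m/s².
v = v₀ + at → t = (0 − 2.73) / -1.1 = 2.48 s
v² = v₀² + 2aΔx → Δx = (0² − 2.73²)/(2·-1.1) = 3.39 m
Distance in phase 3 = 3.39 m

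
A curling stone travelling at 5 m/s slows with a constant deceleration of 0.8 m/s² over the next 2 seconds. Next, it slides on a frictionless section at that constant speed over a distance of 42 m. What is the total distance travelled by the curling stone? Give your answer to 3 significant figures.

50.4 m

Phase 1 (decelerating): v₀ = 5.00 m/s, a = -0.8 m/s².
v = v₀ + at = 5.00 + (-0.8)(2) = 3.40 m/s
Δx = v₀t + ½at² = 5.00·2 + 0.5·-0.8·2² = 8.40 m

Phase 2 (constant speed): v₀ = 3.40 m/s, a = 0 m/s².
Constant speed: t = d/v = 42/3.40 = 12.4 s
Total distance = 8.40 + 42.0 = 50.4 m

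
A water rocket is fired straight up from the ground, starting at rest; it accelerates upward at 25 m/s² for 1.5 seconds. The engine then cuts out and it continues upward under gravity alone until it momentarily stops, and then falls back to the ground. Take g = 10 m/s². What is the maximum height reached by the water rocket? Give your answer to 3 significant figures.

98.4 m

Phase 1 (powered ascent): v₀ = 0 m/s, a = 25 m/s².
v = v₀ + at = 0 + (25)(1.5) = 37.5 m/s
Δx = v₀t + ½at² = 0·1.5 + 0.5·25·1.5² = 28.1 m

Phase 2 (coasting upward): v₀ = 37.5 m/s, a = -10 m/s².
v = v₀ + at → t = (0 − 37.5) / -10 = 3.75 s
v² = v₀² + 2aΔx → Δx = (0² − 37.5²)/(2·-10) = 70.3 m
Maximum height = 28.1 + 70.3 = 98.4 m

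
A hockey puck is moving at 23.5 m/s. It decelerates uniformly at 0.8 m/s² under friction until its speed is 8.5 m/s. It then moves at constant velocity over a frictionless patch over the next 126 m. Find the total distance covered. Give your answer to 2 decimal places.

426.00 m

Phase 1 (decelerating): v₀ = 23.5 m/s, a = -0.8 m/s².
v = v₀ + at → t = (8.5 − 23.5) / -0.8 = 18.8 s
v² = v₀² + 2aΔx → Δx = (8.5² − 23.5²)/(2·-0.8) = 300 m

Phase 2 (constant speed): v₀ = 8.50 m/s, a = 0 m/s².
Constant speed: t = d/v = 126/8.50 = 14.8 s
Total distance = 300 + 126 = 426 m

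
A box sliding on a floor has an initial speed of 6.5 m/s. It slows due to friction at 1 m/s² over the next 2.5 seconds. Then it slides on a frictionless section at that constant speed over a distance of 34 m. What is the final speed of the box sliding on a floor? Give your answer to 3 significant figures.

Phase 1 (decelerating): v₀ = 6.50 m/s, a = -1 m/s².
v = v₀ + at = 6.50 + (-1)(2.5) = 4.00 m/s
Δx = v₀t + ½at² = 6.50·2.5 + 0.5·-1·2.5² = 13.1 m

Phase 2 (constant speed): v₀ = 4.00 m/s, a = 0 m/s².
Constant speed: t = d/v = 34/4.00 = 8.50 s
Final speed = 4.00 m/s

4.00 m/s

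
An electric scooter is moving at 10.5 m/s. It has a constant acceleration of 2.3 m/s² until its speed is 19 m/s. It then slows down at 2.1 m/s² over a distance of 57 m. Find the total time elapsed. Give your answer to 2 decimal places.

7.49 s

Phase 1 (accelerating): v₀ = 10.5 m/s, a = 2.3 m/s².
v = v₀ + at → t = (19 − 10.5) / 2.3 = 3.70 s
v² = v₀² + 2aΔx → Δx = (19² − 10.5²)/(2·2.3) = 54.5 m

Phase 2 (decelerating): v₀ = 19.0 m/s, a = -2.1 m/s².
v² = v₀² + 2aΔx = 19.0² + 2·-2.1·57 = 122 → v = 11.0 m/s
t = (v − v₀)/a = (11.0 − 19.0)/-2.1 = 3.80 s
Total time = 3.70 + 3.80 = 7.49 s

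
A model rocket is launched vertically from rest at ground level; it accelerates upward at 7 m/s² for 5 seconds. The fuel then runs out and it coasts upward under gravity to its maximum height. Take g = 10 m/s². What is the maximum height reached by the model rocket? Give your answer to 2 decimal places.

148.75 m

Phase 1 (powered ascent): v₀ = 0 m/s, a = 7 m/s².
v = v₀ + at = 0 + (7)(5) = 35.0 m/s
Δx = v₀t + ½at² = 0·5 + 0.5·7·5² = 87.5 m

Phase 2 (coasting upward): v₀ = 35.0 m/s, a = -10 m/s².
v = v₀ + at → t = (0 − 35.0) / -10 = 3.50 s
v² = v₀² + 2aΔx → Δx = (0² − 35.0²)/(2·-10) = 61.2 m
Maximum height = 87.5 + 61.2 = 149 m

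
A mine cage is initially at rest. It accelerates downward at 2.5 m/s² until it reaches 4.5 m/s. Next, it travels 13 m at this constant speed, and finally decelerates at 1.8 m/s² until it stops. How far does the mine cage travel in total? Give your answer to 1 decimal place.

22.7 m

Phase 1 (accelerating): v₀ = 0 m/s, a = 2.5 m/s².
v = v₀ + at → t = (4.5 − 0) / 2.5 = 1.80 s
v² = v₀² + 2aΔx → Δx = (4.5² − 0²)/(2·2.5) = 4.05 m

Phase 2 (constant speed): v₀ = 4.50 m/s, a = 0 m/s².
Constant speed: t = d/v = 13/4.50 = 2.89 s

Phase 3 (decelerating): v₀ = 4.50 m/s, a = -1.8 m/s².
v = v₀ + at → t = (0 − 4.50) / -1.8 = 2.50 s
v² = v₀² + 2aΔx → Δx = (0² − 4.50²)/(2·-1.8) = 5.62 m
Total distance = 4.05 + 13.0 + 5.62 = 22.7 m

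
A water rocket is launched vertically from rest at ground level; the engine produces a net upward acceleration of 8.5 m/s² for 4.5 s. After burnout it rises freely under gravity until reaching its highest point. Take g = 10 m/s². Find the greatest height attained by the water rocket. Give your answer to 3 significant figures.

Phase 1 (powered ascent): v₀ = 0 m/s, a = 8.5 m/s².
v = v₀ + at = 0 + (8.5)(4.5) = 38.2 m/s
Δx = v₀t + ½at² = 0·4.5 + 0.5·8.5·4.5² = 86.1 m

Phase 2 (coasting upward): v₀ = 38.2 m/s, a = -10 m/s².
v = v₀ + at → t = (0 − 38.2) / -10 = 3.83 s
v² = v₀² + 2aΔx → Δx = (0² − 38.2²)/(2·-10) = 73.2 m
Maximum height = 86.1 + 73.2 = 159 m

159 m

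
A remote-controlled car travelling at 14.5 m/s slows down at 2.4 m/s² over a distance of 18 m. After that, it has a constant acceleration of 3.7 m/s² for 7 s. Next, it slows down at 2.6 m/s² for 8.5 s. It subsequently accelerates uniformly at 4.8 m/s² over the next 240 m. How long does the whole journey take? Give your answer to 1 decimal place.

Phase 1 (decelerating): v₀ = 14.5 m/s, a = -2.4 m/s².
v² = v₀² + 2aΔx = 14.5² + 2·-2.4·18 = 124 → v = 11.1 m/s
t = (v − v₀)/a = (11.1 − 14.5)/-2.4 = 1.40 s

Phase 2 (accelerating): v₀ = 11.1 m/s, a = 3.7 m/s².
v = v₀ + at = 11.1 + (3.7)(7) = 37.0 m/s
Δx = v₀t + ½at² = 11.1·7 + 0.5·3.7·7² = 169 m

Phase 3 (decelerating): v₀ = 37.0 m/s, a = -2.6 m/s².
v = v₀ + at = 37.0 + (-2.6)(8.5) = 14.9 m/s
Δx = v₀t + ½at² = 37.0·8.5 + 0.5·-2.6·8.5² = 221 m

Phase 4 (accelerating): v₀ = 14.9 m/s, a = 4.8 m/s².
v² = v₀² + 2aΔx = 14.9² + 2·4.8·240 = 2530 → v = 50.3 m/s
t = (v − v₀)/a = (50.3 − 14.9)/4.8 = 7.36 s
Total time = 1.40 + 7.00 + 8.50 + 7.36 = 24.3 s

24.3 s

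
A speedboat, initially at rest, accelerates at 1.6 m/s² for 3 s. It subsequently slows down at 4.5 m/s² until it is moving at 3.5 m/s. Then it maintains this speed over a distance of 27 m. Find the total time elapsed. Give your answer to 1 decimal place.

11.0 s

Phase 1 (accelerating): v₀ = 0 m/s, a = 1.6 m/s².
v = v₀ + at = 0 + (1.6)(3) = 4.80 m/s
Δx = v₀t + ½at² = 0·3 + 0.5·1.6·3² = 7.20 m

Phase 2 (decelerating): v₀ = 4.80 m/s, a = -4.5 m/s².
v = v₀ + at → t = (3.5 − 4.80) / -4.5 = 0.289 s
v² = v₀² + 2aΔx → Δx = (3.5² − 4.80²)/(2·-4.5) = 1.20 m

Phase 3 (constant speed): v₀ = 3.50 m/s, a = 0 m/s².
Constant speed: t = d/v = 27/3.50 = 7.71 s
Total time = 3.00 + 0.289 + 7.71 = 11.0 s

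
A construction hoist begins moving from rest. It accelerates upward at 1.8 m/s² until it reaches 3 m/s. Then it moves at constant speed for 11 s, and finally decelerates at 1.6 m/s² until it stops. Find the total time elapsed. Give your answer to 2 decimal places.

14.54 s

Phase 1 (accelerating): v₀ = 0 m/s, a = 1.8 m/s².
v = v₀ + at → t = (3 − 0) / 1.8 = 1.67 s
v² = v₀² + 2aΔx → Δx = (3² − 0²)/(2·1.8) = 2.50 m

Phase 2 (constant speed): v₀ = 3.00 m/s, a = 0 m/s².
v = v₀ + at = 3.00 + (0)(11) = 3.00 m/s
Δx = v₀t + ½at² = 3.00·11 + 0.5·0·11² = 33.0 m

Phase 3 (decelerating): v₀ = 3.00 m/s, a = -1.6 m/s².
v = v₀ + at → t = (0 − 3.00) / -1.6 = 1.88 s
v² = v₀² + 2aΔx → Δx = (0² − 3.00²)/(2·-1.6) = 2.81 m
Total time = 1.67 + 11.0 + 1.88 = 14.5 s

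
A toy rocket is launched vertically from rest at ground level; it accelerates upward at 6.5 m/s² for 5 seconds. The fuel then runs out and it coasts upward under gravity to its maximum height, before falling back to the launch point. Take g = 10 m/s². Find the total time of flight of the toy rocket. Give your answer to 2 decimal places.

13.43 s

Phase 1 (powered ascent): v₀ = 0 m/s, a = 6.5 m/s².
v = v₀ + at = 0 + (6.5)(5) = 32.5 m/s
Δx = v₀t + ½at² = 0·5 + 0.5·6.5·5² = 81.2 m

Phase 2 (coasting upward): v₀ = 32.5 m/s, a = -10 m/s².
v = v₀ + at → t = (0 − 32.5) / -10 = 3.25 s
v² = v₀² + 2aΔx → Δx = (0² − 32.5²)/(2·-10) = 52.8 m

Phase 3 (free fall): v₀ = 0 m/s, a = -10 m/s².
Falls 134 m from rest: t = √(2·134/10) = 5.18 s; v = g·t = 51.8 m/s.
Total time = 5.00 + 3.25 + 5.18 = 13.4 s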